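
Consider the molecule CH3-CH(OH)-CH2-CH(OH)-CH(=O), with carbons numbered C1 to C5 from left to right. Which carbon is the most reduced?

C1

Tallying each carbon's bonds:
C1: 1C, 3H → 0 − 3 = -3
C2: 2C, 1H, 1O → 0 − 1 + 1 = 0
C3: 2C, 2H → 0 − 2 = -2
C4: 2C, 1H, 1O → 0 − 1 + 1 = 0
C5: 1C, 1H, 2O → 0 − 1 + 2 = +1
The most reduced carbon is C1 at -3.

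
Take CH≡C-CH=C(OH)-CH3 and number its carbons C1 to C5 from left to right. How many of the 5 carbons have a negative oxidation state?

3

Bonds to more-electronegative neighbours contribute +1 each, bonds to H or metals contribute −1 each, and C–C bonds contribute 0. Tallying each carbon:
C1: 3C, 1H → 0 − 1 = -1
C2: 4C → 0 = 0
C3: 3C, 1H → 0 − 1 = -1
C4: 3C, 1O → 0 + 1 = +1
C5: 1C, 3H → 0 − 3 = -3
3 carbons (C1, C3, C5) meet the condition.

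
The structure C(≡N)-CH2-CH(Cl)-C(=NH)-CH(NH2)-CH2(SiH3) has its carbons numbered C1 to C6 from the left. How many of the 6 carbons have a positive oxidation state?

Count +1 for every bond to an atom more electronegative than carbon and −1 for every bond to one less electronegative; C–C bonds are 0. Tallying each carbon:
C1: 1C, 3N → 0 + 3 = +3
C2: 2C, 2H → 0 − 2 = -2
C3: 2C, 1H, 1Cl → 0 − 1 + 1 = 0
C4: 2C, 2N → 0 + 2 = +2
C5: 2C, 1H, 1N → 0 − 1 + 1 = 0
C6: 1C, 2H, 1Si → 0 − 2 − 1 = -3
2 carbons (C1, C4) meet the condition.

2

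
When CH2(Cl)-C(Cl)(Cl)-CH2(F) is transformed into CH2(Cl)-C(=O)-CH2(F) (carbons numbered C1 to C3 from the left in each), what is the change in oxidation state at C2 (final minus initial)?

Before: C2 has 2 bonds to C, 2 bonds to Cl → oxidation state +2.
After: C2 has 2 bonds to C, 2 bonds to O → oxidation state +2.
Δ = +2 − (+2) = 0, so no net redox change at C2.

0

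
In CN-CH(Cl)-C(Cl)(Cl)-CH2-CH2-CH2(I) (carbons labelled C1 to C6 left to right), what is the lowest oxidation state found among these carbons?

Each bond to a more electronegative atom (O, N, halogen) counts +1, each bond to a less electronegative atom (H, metal, B, Si) counts −1, and each C–C bond counts 0. Tallying each carbon:
C1: 1C, 3N → 0 + 3 = +3
C2: 2C, 1H, 1Cl → 0 − 1 + 1 = 0
C3: 2C, 2Cl → 0 + 2 = +2
C4: 2C, 2H → 0 − 2 = -2
C5: 2C, 2H → 0 − 2 = -2
C6: 1C, 2H, 1I → 0 − 2 + 1 = -1
The lowest value is -2.

-2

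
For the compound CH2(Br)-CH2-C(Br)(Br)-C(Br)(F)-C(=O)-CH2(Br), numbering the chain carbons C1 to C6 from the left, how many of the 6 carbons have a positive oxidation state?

Tallying each carbon's bonds:
C1: 1C, 2H, 1Br → 0 − 2 + 1 = -1
C2: 2C, 2H → 0 − 2 = -2
C3: 2C, 2Br → 0 + 2 = +2
C4: 2C, 1F, 1Br → 0 + 1 + 1 = +2
C5: 2C, 2O → 0 + 2 = +2
C6: 1C, 2H, 1Br → 0 − 2 + 1 = -1
3 carbons (C3, C4, C5) meet the condition.

3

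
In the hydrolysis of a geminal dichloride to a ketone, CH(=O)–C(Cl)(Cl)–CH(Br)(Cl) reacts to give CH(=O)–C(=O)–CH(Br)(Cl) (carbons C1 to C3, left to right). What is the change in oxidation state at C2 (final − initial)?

Before: C2 has 2 bonds to C, 2 bonds to Cl → oxidation state +2.
After: C2 has 2 bonds to C, 2 bonds to O → oxidation state +2.
Δ = +2 − (+2) = 0, so no net redox change at C2.

0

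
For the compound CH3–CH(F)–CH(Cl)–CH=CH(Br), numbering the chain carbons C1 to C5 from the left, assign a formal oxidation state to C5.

0

Bonds to more-electronegative neighbours contribute +1 each, bonds to H or metals contribute −1 each, and C–C bonds contribute 0.
C5 has a double bond to C (2×0 = 0), one bond to H (-1), one bond to Br (+1).
Oxidation state = 0 − 1 + 1 = 0.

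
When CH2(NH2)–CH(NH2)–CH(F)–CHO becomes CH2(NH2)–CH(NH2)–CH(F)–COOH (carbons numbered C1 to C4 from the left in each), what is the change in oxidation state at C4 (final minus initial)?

Before: C4 has 1 bond to C, 1 bond to H, 2 bonds to O → oxidation state +1.
After: C4 has 1 bond to C, 3 bonds to O → oxidation state +3.
Δ = +3 − (+1) = +2, so this is an oxidation at C4.

+2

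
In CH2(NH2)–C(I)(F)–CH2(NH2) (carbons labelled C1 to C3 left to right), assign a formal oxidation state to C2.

+2

C2 has one bond to C (0), one bond to C (0), one bond to I (+1), one bond to F (+1).
Oxidation state = 0 + 0 + 1 + 1 = +2.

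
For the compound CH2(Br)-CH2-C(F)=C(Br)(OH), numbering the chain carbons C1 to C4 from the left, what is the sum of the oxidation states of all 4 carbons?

0

Each bond to a more electronegative atom (O, N, halogen) counts +1, each bond to a less electronegative atom (H, metal, B, Si) counts −1, and each C–C bond counts 0. Tallying each carbon:
C1: 1C, 2H, 1Br → 0 − 2 + 1 = -1
C2: 2C, 2H → 0 − 2 = -2
C3: 3C, 1F → 0 + 1 = +1
C4: 2C, 1O, 1Br → 0 + 1 + 1 = +2
Sum = -1 − 2 + 1 + 2 = 0.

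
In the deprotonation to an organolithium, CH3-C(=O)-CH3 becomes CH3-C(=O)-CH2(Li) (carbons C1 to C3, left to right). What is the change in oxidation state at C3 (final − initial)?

0

Before: C3 has 1 bond to C, 3 bonds to H → oxidation state -3.
After: C3 has 1 bond to C, 2 bonds to H, 1 bond to Li → oxidation state -3.
Δ = -3 − (-3) = 0, so no net redox change at C3.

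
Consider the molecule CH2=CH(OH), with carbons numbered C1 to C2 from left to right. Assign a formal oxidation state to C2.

0

C2 has a double bond to C (2×0 = 0), one bond to O (+1), one bond to H (-1).
Oxidation state = 0 + 1 − 1 = 0.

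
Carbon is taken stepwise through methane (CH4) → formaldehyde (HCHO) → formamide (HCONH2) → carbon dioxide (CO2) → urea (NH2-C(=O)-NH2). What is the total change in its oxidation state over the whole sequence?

+8

Carbon oxidation states along the series — methane: -4, formaldehyde: 0, formamide: +2, carbon dioxide: +4, urea: +4.
Net change = +4 − (-4) = +8.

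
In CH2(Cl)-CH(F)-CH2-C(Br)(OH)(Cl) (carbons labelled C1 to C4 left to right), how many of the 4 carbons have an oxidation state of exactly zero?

Assign +1 per bond to O/N/halogen, −1 per bond to H or an electropositive element, and 0 per bond to carbon. Tallying each carbon:
C1: 1C, 2H, 1Cl → 0 − 2 + 1 = -1
C2: 2C, 1H, 1F → 0 − 1 + 1 = 0
C3: 2C, 2H → 0 − 2 = -2
C4: 1C, 1O, 1Cl, 1Br → 0 + 1 + 1 + 1 = +3
1 carbon (C2) meets the condition.

1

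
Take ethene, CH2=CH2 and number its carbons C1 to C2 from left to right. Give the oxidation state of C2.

-2

C2 has one bond to H (-1), one bond to H (-1), a double bond to C (2×0 = 0).
Oxidation state = -1 − 1 + 0 = -2.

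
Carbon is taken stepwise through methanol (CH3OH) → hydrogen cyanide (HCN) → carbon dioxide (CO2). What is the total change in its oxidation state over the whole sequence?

+6

Carbon oxidation states along the series — methanol: -2, hydrogen cyanide: +2, carbon dioxide: +4.
Net change = +4 − (-2) = +6.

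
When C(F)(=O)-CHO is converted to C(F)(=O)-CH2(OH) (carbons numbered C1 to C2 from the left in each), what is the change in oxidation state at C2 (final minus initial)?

Before: C2 has 1 bond to C, 1 bond to H, 2 bonds to O → oxidation state +1.
After: C2 has 1 bond to C, 2 bonds to H, 1 bond to O → oxidation state -1.
Δ = -1 − (+1) = -2, so this is a reduction at C2.

-2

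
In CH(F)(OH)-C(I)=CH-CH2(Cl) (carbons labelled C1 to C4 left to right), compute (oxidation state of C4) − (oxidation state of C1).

C4: 1C, 2H, 1Cl → 0 − 2 + 1 = -1
C1: 1C, 1H, 1O, 1F → 0 − 1 + 1 + 1 = +1
Difference: -1 − (+1) = -2.

-2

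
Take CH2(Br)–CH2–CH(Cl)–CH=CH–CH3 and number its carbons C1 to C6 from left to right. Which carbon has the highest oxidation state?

C3

Tallying each carbon's bonds:
C1: 1C, 2H, 1Br → 0 − 2 + 1 = -1
C2: 2C, 2H → 0 − 2 = -2
C3: 2C, 1H, 1Cl → 0 − 1 + 1 = 0
C4: 3C, 1H → 0 − 1 = -1
C5: 3C, 1H → 0 − 1 = -1
C6: 1C, 3H → 0 − 3 = -3
The most oxidised carbon is C3 at 0.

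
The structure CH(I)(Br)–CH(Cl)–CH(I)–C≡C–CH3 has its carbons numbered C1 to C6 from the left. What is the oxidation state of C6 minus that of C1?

C6: 1C, 3H → 0 − 3 = -3
C1: 1C, 1H, 1Br, 1I → 0 − 1 + 1 + 1 = +1
Difference: -3 − (+1) = -4.

-4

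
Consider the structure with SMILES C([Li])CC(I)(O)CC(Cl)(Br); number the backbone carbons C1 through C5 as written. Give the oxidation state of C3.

+2

C3 has one bond to C (0), one bond to C (0), one bond to I (+1), one bond to O (+1).
Oxidation state = 0 + 0 + 1 + 1 = +2.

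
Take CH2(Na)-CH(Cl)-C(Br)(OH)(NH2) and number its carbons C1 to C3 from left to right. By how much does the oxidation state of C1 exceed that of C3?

-6

C1: 1C, 2H, 1Na → 0 − 2 − 1 = -3
C3: 1C, 1O, 1N, 1Br → 0 + 1 + 1 + 1 = +3
Difference: -3 − (+3) = -6.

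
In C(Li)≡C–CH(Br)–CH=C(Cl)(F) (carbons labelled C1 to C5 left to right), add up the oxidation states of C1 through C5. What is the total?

0

Tallying each carbon's bonds:
C1: 3C, 1Li → 0 − 1 = -1
C2: 4C → 0 = 0
C3: 2C, 1H, 1Br → 0 − 1 + 1 = 0
C4: 3C, 1H → 0 − 1 = -1
C5: 2C, 1F, 1Cl → 0 + 1 + 1 = +2
Sum = -1 + 0 + 0 − 1 + 2 = 0.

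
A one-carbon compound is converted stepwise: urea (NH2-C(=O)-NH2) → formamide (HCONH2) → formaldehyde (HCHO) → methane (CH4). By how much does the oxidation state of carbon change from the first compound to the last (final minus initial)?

-8

Carbon oxidation states along the series — urea: +4, formamide: +2, formaldehyde: 0, methane: -4.
Net change = -4 − (+4) = -8.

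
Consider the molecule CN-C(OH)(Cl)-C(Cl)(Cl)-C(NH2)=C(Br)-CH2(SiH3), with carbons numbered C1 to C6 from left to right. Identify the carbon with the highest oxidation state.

C1

Assign +1 per bond to O/N/halogen, −1 per bond to H or an electropositive element, and 0 per bond to carbon. Tallying each carbon:
C1: 1C, 3N → 0 + 3 = +3
C2: 2C, 1O, 1Cl → 0 + 1 + 1 = +2
C3: 2C, 2Cl → 0 + 2 = +2
C4: 3C, 1N → 0 + 1 = +1
C5: 3C, 1Br → 0 + 1 = +1
C6: 1C, 2H, 1Si → 0 − 2 − 1 = -3
The most oxidised carbon is C1 at +3.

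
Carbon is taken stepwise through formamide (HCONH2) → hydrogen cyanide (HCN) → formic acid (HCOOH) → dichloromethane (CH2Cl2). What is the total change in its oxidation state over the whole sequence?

Carbon oxidation states along the series — formamide: +2, hydrogen cyanide: +2, formic acid: +2, dichloromethane: 0.
Net change = 0 − (+2) = -2.

-2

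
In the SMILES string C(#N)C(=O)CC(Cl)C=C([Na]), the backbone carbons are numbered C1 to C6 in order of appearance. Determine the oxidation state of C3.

-2

Each bond to a more electronegative atom (O, N, halogen) counts +1, each bond to a less electronegative atom (H, metal, B, Si) counts −1, and each C–C bond counts 0.
C3 has one bond to C (0), one bond to C (0), one bond to H (-1), one bond to H (-1).
Oxidation state = 0 + 0 − 1 − 1 = -2.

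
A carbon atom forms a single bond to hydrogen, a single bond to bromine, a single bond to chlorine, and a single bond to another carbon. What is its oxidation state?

+1

Assign +1 per bond to O/N/halogen, −1 per bond to H or an electropositive element, and 0 per bond to carbon.
The carbon has one bond to C (0), one bond to Cl (+1), one bond to Br (+1), one bond to H (-1).
Oxidation state = 0 + 1 + 1 − 1 = +1.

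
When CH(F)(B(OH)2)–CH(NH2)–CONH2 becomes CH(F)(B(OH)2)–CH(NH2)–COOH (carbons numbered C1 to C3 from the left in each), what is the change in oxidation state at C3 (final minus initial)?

Before: C3 has 1 bond to C, 2 bonds to O, 1 bond to N → oxidation state +3.
After: C3 has 1 bond to C, 3 bonds to O → oxidation state +3.
Δ = +3 − (+3) = 0, so no net redox change at C3.

0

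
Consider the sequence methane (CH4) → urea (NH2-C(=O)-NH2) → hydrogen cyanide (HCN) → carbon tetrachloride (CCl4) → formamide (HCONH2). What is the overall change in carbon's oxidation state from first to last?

+6

Carbon oxidation states along the series — methane: -4, urea: +4, hydrogen cyanide: +2, carbon tetrachloride: +4, formamide: +2.
Net change = +2 − (-4) = +6.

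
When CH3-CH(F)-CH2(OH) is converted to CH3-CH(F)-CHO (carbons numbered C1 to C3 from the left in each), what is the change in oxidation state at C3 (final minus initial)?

+2

Before: C3 has 1 bond to C, 2 bonds to H, 1 bond to O → oxidation state -1.
After: C3 has 1 bond to C, 1 bond to H, 2 bonds to O → oxidation state +1.
Δ = +1 − (-1) = +2, so this is an oxidation at C3.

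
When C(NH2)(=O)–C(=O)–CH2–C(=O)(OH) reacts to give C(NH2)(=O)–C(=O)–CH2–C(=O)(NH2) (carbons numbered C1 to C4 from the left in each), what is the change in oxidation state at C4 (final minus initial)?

Before: C4 has 1 bond to C, 3 bonds to O → oxidation state +3.
After: C4 has 1 bond to C, 2 bonds to O, 1 bond to N → oxidation state +3.
Δ = +3 − (+3) = 0, so no net redox change at C4.

0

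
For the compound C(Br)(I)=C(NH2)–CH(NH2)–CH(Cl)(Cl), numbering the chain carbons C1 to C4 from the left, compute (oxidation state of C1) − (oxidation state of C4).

+1

C1: 2C, 1Br, 1I → 0 + 1 + 1 = +2
C4: 1C, 1H, 2Cl → 0 − 1 + 2 = +1
Difference: +2 − (+1) = +1.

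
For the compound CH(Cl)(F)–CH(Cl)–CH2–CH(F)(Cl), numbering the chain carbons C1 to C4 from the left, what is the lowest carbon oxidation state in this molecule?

-2

Bonds to more-electronegative neighbours contribute +1 each, bonds to H or metals contribute −1 each, and C–C bonds contribute 0. Tallying each carbon:
C1: 1C, 1H, 1F, 1Cl → 0 − 1 + 1 + 1 = +1
C2: 2C, 1H, 1Cl → 0 − 1 + 1 = 0
C3: 2C, 2H → 0 − 2 = -2
C4: 1C, 1H, 1F, 1Cl → 0 − 1 + 1 + 1 = +1
The lowest value is -2.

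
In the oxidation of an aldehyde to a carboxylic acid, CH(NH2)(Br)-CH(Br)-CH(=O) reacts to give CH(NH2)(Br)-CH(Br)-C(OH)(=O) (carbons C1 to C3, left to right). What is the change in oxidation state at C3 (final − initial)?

+2

Before: C3 has 1 bond to C, 1 bond to H, 2 bonds to O → oxidation state +1.
After: C3 has 1 bond to C, 3 bonds to O → oxidation state +3.
Δ = +3 − (+1) = +2, so this is an oxidation at C3.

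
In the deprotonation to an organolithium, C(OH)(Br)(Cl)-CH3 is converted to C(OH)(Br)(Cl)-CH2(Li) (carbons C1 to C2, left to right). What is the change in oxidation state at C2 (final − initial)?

0

Before: C2 has 1 bond to C, 3 bonds to H → oxidation state -3.
After: C2 has 1 bond to C, 2 bonds to H, 1 bond to Li → oxidation state -3.
Δ = -3 − (-3) = 0, so no net redox change at C2.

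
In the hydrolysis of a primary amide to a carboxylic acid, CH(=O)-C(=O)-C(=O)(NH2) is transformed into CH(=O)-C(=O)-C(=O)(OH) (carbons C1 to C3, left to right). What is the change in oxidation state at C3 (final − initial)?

Before: C3 has 1 bond to C, 2 bonds to O, 1 bond to N → oxidation state +3.
After: C3 has 1 bond to C, 3 bonds to O → oxidation state +3.
Δ = +3 − (+3) = 0, so no net redox change at C3.

0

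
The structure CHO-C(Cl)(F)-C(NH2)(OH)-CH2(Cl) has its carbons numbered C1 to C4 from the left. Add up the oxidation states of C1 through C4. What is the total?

+4

Tallying each carbon's bonds:
C1: 1C, 1H, 2O → 0 − 1 + 2 = +1
C2: 2C, 1F, 1Cl → 0 + 1 + 1 = +2
C3: 2C, 1O, 1N → 0 + 1 + 1 = +2
C4: 1C, 2H, 1Cl → 0 − 2 + 1 = -1
Sum = +1 + 2 + 2 − 1 = +4.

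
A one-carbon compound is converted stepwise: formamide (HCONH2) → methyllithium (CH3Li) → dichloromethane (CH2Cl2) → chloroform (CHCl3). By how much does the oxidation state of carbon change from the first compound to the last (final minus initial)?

Carbon oxidation states along the series — formamide: +2, methyllithium: -4, dichloromethane: 0, chloroform: +2.
Net change = +2 − (+2) = 0.

0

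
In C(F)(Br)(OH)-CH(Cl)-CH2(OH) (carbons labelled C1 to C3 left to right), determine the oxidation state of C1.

+3

C1 has one bond to C (0), one bond to F (+1), one bond to Br (+1), one bond to O (+1).
Oxidation state = 0 + 1 + 1 + 1 = +3.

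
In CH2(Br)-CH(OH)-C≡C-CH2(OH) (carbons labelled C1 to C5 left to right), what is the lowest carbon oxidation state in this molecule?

-1

Tallying each carbon's bonds:
C1: 1C, 2H, 1Br → 0 − 2 + 1 = -1
C2: 2C, 1H, 1O → 0 − 1 + 1 = 0
C3: 4C → 0 = 0
C4: 4C → 0 = 0
C5: 1C, 2H, 1O → 0 − 2 + 1 = -1
The lowest value is -1.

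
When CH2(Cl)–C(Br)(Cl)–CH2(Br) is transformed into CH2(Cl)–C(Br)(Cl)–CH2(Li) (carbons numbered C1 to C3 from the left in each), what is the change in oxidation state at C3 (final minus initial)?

-2

Before: C3 has 1 bond to C, 2 bonds to H, 1 bond to Br → oxidation state -1.
After: C3 has 1 bond to C, 2 bonds to H, 1 bond to Li → oxidation state -3.
Δ = -3 − (-1) = -2, so this is a reduction at C3.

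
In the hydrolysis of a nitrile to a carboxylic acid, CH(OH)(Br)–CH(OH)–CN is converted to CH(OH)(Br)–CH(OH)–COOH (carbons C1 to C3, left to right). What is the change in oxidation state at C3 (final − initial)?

Before: C3 has 1 bond to C, 3 bonds to N → oxidation state +3.
After: C3 has 1 bond to C, 3 bonds to O → oxidation state +3.
Δ = +3 − (+3) = 0, so no net redox change at C3.

0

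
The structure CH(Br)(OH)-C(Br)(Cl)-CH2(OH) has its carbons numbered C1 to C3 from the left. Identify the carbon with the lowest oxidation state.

C3

Count +1 for every bond to an atom more electronegative than carbon and −1 for every bond to one less electronegative; C–C bonds are 0. Tallying each carbon:
C1: 1C, 1H, 1O, 1Br → 0 − 1 + 1 + 1 = +1
C2: 2C, 1Cl, 1Br → 0 + 1 + 1 = +2
C3: 1C, 2H, 1O → 0 − 2 + 1 = -1
The most reduced carbon is C3 at -1.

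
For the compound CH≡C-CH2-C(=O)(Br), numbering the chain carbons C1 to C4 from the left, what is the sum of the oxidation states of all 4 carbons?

0

Tallying each carbon's bonds:
C1: 3C, 1H → 0 − 1 = -1
C2: 4C → 0 = 0
C3: 2C, 2H → 0 − 2 = -2
C4: 1C, 2O, 1Br → 0 + 2 + 1 = +3
Sum = -1 + 0 − 2 + 3 = 0.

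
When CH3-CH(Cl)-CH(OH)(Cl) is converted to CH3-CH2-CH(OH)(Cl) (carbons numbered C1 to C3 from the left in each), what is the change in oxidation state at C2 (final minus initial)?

-2

Before: C2 has 2 bonds to C, 1 bond to H, 1 bond to Cl → oxidation state 0.
After: C2 has 2 bonds to C, 2 bonds to H → oxidation state -2.
Δ = -2 − (0) = -2, so this is a reduction at C2.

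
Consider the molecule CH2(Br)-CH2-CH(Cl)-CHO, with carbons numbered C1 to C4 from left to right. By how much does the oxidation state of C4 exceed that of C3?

+1

C4: 1C, 1H, 2O → 0 − 1 + 2 = +1
C3: 2C, 1H, 1Cl → 0 − 1 + 1 = 0
Difference: +1 − (0) = +1.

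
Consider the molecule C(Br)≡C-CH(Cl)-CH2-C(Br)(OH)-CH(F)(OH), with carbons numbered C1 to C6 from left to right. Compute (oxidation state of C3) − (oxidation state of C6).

-1

C3: 2C, 1H, 1Cl → 0 − 1 + 1 = 0
C6: 1C, 1H, 1O, 1F → 0 − 1 + 1 + 1 = +1
Difference: 0 − (+1) = -1.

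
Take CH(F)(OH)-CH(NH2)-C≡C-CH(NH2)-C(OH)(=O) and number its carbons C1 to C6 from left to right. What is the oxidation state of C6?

+3

Bonds to more-electronegative neighbours contribute +1 each, bonds to H or metals contribute −1 each, and C–C bonds contribute 0.
C6 has one bond to C (0), one bond to O (+1), a double bond to O (2×+1 = +2).
Oxidation state = 0 + 1 + 2 = +3.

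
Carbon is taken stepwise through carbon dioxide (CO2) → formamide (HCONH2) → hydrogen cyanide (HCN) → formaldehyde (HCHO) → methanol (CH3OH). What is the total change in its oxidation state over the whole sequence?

Carbon oxidation states along the series — carbon dioxide: +4, formamide: +2, hydrogen cyanide: +2, formaldehyde: 0, methanol: -2.
Net change = -2 − (+4) = -6.

-6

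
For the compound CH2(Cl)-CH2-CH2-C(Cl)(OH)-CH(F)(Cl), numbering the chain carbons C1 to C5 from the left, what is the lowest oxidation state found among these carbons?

Tallying each carbon's bonds:
C1: 1C, 2H, 1Cl → 0 − 2 + 1 = -1
C2: 2C, 2H → 0 − 2 = -2
C3: 2C, 2H → 0 − 2 = -2
C4: 2C, 1O, 1Cl → 0 + 1 + 1 = +2
C5: 1C, 1H, 1F, 1Cl → 0 − 1 + 1 + 1 = +1
The lowest value is -2.

-2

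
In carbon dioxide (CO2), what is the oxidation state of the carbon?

+4

Count +1 for every bond to an atom more electronegative than carbon and −1 for every bond to one less electronegative; C–C bonds are 0.
The carbon has a double bond to O (2×+1 = +2), a double bond to O (2×+1 = +2).
Oxidation state = +2 + 2 = +4.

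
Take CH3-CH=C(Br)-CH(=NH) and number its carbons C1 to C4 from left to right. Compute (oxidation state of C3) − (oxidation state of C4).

C3: 3C, 1Br → 0 + 1 = +1
C4: 1C, 1H, 2N → 0 − 1 + 2 = +1
Difference: +1 − (+1) = 0.

0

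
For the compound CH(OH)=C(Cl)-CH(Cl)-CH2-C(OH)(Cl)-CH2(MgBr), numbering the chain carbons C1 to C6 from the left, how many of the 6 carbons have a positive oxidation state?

2

Tallying each carbon's bonds:
C1: 2C, 1H, 1O → 0 − 1 + 1 = 0
C2: 3C, 1Cl → 0 + 1 = +1
C3: 2C, 1H, 1Cl → 0 − 1 + 1 = 0
C4: 2C, 2H → 0 − 2 = -2
C5: 2C, 1O, 1Cl → 0 + 1 + 1 = +2
C6: 1C, 2H, 1Mg → 0 − 2 − 1 = -3
2 carbons (C2, C5) meet the condition.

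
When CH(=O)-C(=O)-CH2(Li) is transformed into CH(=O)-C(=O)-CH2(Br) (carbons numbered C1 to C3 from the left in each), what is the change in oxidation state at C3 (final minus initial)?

Before: C3 has 1 bond to C, 2 bonds to H, 1 bond to Li → oxidation state -3.
After: C3 has 1 bond to C, 2 bonds to H, 1 bond to Br → oxidation state -1.
Δ = -1 − (-3) = +2, so this is an oxidation at C3.

+2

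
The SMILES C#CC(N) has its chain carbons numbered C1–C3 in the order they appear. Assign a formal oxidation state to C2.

C2 has a triple bond to C (3×0 = 0), one bond to C (0).
Oxidation state = 0 + 0 = 0.

0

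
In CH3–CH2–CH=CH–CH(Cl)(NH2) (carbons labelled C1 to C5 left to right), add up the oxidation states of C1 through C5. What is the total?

-6

Tallying each carbon's bonds:
C1: 1C, 3H → 0 − 3 = -3
C2: 2C, 2H → 0 − 2 = -2
C3: 3C, 1H → 0 − 1 = -1
C4: 3C, 1H → 0 − 1 = -1
C5: 1C, 1H, 1N, 1Cl → 0 − 1 + 1 + 1 = +1
Sum = -3 − 2 − 1 − 1 + 1 = -6.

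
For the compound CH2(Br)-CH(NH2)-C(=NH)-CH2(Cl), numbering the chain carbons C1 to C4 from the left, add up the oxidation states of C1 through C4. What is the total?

0

Tallying each carbon's bonds:
C1: 1C, 2H, 1Br → 0 − 2 + 1 = -1
C2: 2C, 1H, 1N → 0 − 1 + 1 = 0
C3: 2C, 2N → 0 + 2 = +2
C4: 1C, 2H, 1Cl → 0 − 2 + 1 = -1
Sum = -1 + 0 + 2 − 1 = 0.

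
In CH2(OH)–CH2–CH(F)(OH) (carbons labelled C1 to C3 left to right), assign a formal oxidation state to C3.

Bonds to more-electronegative neighbours contribute +1 each, bonds to H or metals contribute −1 each, and C–C bonds contribute 0.
C3 has one bond to C (0), one bond to F (+1), one bond to H (-1), one bond to O (+1).
Oxidation state = 0 + 1 − 1 + 1 = +1.

+1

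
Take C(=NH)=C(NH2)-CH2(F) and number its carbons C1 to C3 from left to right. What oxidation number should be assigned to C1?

C1 has a double bond to C (2×0 = 0), a double bond to N (2×+1 = +2).
Oxidation state = 0 + 2 = +2.

+2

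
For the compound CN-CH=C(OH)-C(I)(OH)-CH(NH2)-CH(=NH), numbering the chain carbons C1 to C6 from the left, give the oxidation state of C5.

0

C5 has one bond to C (0), one bond to C (0), one bond to N (+1), one bond to H (-1).
Oxidation state = 0 + 0 + 1 − 1 = 0.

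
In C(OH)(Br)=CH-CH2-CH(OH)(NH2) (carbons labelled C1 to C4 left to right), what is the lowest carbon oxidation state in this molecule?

Assign +1 per bond to O/N/halogen, −1 per bond to H or an electropositive element, and 0 per bond to carbon. Tallying each carbon:
C1: 2C, 1O, 1Br → 0 + 1 + 1 = +2
C2: 3C, 1H → 0 − 1 = -1
C3: 2C, 2H → 0 − 2 = -2
C4: 1C, 1H, 1O, 1N → 0 − 1 + 1 + 1 = +1
The lowest value is -2.

-2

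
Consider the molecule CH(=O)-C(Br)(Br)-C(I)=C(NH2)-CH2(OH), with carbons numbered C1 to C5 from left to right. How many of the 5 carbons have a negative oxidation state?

1

Tallying each carbon's bonds:
C1: 1C, 1H, 2O → 0 − 1 + 2 = +1
C2: 2C, 2Br → 0 + 2 = +2
C3: 3C, 1I → 0 + 1 = +1
C4: 3C, 1N → 0 + 1 = +1
C5: 1C, 2H, 1O → 0 − 2 + 1 = -1
1 carbon (C5) meets the condition.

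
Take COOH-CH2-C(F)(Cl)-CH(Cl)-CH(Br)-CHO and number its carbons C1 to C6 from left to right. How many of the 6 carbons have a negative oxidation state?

1

Assign +1 per bond to O/N/halogen, −1 per bond to H or an electropositive element, and 0 per bond to carbon. Tallying each carbon:
C1: 1C, 3O → 0 + 3 = +3
C2: 2C, 2H → 0 − 2 = -2
C3: 2C, 1F, 1Cl → 0 + 1 + 1 = +2
C4: 2C, 1H, 1Cl → 0 − 1 + 1 = 0
C5: 2C, 1H, 1Br → 0 − 1 + 1 = 0
C6: 1C, 1H, 2O → 0 − 1 + 2 = +1
1 carbon (C2) meets the condition.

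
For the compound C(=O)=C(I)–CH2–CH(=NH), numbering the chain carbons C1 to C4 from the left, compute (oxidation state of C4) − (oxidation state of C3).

+3

C4: 1C, 1H, 2N → 0 − 1 + 2 = +1
C3: 2C, 2H → 0 − 2 = -2
Difference: +1 − (-2) = +3.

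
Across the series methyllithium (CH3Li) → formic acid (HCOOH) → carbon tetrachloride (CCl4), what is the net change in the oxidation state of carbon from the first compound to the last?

Carbon oxidation states along the series — methyllithium: -4, formic acid: +2, carbon tetrachloride: +4.
Net change = +4 − (-4) = +8.

+8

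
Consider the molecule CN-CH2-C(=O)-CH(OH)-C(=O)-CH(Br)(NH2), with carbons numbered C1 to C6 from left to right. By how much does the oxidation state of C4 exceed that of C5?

-2

C4: 2C, 1H, 1O → 0 − 1 + 1 = 0
C5: 2C, 2O → 0 + 2 = +2
Difference: 0 − (+2) = -2.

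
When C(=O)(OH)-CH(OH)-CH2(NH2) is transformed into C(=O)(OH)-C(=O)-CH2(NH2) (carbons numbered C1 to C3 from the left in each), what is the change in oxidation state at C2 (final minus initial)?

+2

Before: C2 has 2 bonds to C, 1 bond to H, 1 bond to O → oxidation state 0.
After: C2 has 2 bonds to C, 2 bonds to O → oxidation state +2.
Δ = +2 − (0) = +2, so this is an oxidation at C2.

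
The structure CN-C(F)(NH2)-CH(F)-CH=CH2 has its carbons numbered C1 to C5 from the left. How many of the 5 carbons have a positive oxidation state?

2

Tallying each carbon's bonds:
C1: 1C, 3N → 0 + 3 = +3
C2: 2C, 1N, 1F → 0 + 1 + 1 = +2
C3: 2C, 1H, 1F → 0 − 1 + 1 = 0
C4: 3C, 1H → 0 − 1 = -1
C5: 2C, 2H → 0 − 2 = -2
2 carbons (C1, C2) meet the condition.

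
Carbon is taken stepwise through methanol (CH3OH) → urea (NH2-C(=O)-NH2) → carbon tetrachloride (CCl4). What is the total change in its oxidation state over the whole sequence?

Carbon oxidation states along the series — methanol: -2, urea: +4, carbon tetrachloride: +4.
Net change = +4 − (-2) = +6.

+6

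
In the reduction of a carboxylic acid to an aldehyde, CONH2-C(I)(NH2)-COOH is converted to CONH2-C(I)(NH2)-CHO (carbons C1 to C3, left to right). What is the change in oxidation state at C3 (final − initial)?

Before: C3 has 1 bond to C, 3 bonds to O → oxidation state +3.
After: C3 has 1 bond to C, 1 bond to H, 2 bonds to O → oxidation state +1.
Δ = +1 − (+3) = -2, so this is a reduction at C3.

-2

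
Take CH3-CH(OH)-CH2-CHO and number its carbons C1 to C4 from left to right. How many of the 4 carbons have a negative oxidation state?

Each bond to a more electronegative atom (O, N, halogen) counts +1, each bond to a less electronegative atom (H, metal, B, Si) counts −1, and each C–C bond counts 0. Tallying each carbon:
C1: 1C, 3H → 0 − 3 = -3
C2: 2C, 1H, 1O → 0 − 1 + 1 = 0
C3: 2C, 2H → 0 − 2 = -2
C4: 1C, 1H, 2O → 0 − 1 + 2 = +1
2 carbons (C1, C3) meet the condition.

2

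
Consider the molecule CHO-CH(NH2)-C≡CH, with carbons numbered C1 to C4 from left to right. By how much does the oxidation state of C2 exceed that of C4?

C2: 2C, 1H, 1N → 0 − 1 + 1 = 0
C4: 3C, 1H → 0 − 1 = -1
Difference: 0 − (-1) = +1.

+1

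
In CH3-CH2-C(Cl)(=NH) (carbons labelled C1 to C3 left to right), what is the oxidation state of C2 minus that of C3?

-5

C2: 2C, 2H → 0 − 2 = -2
C3: 1C, 2N, 1Cl → 0 + 2 + 1 = +3
Difference: -2 − (+3) = -5.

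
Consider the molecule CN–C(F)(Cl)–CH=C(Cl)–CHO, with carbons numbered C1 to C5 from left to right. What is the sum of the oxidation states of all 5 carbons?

+6

Tallying each carbon's bonds:
C1: 1C, 3N → 0 + 3 = +3
C2: 2C, 1F, 1Cl → 0 + 1 + 1 = +2
C3: 3C, 1H → 0 − 1 = -1
C4: 3C, 1Cl → 0 + 1 = +1
C5: 1C, 1H, 2O → 0 − 1 + 2 = +1
Sum = +3 + 2 − 1 + 1 + 1 = +6.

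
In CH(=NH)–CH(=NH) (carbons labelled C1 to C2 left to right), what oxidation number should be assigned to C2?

Count +1 for every bond to an atom more electronegative than carbon and −1 for every bond to one less electronegative; C–C bonds are 0.
C2 has one bond to C (0), one bond to H (-1), a double bond to N (2×+1 = +2).
Oxidation state = 0 − 1 + 2 = +1.

+1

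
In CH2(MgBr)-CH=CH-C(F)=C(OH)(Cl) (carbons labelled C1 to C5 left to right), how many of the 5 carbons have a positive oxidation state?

2

Count +1 for every bond to an atom more electronegative than carbon and −1 for every bond to one less electronegative; C–C bonds are 0. Tallying each carbon:
C1: 1C, 2H, 1Mg → 0 − 2 − 1 = -3
C2: 3C, 1H → 0 − 1 = -1
C3: 3C, 1H → 0 − 1 = -1
C4: 3C, 1F → 0 + 1 = +1
C5: 2C, 1O, 1Cl → 0 + 1 + 1 = +2
2 carbons (C4, C5) meet the condition.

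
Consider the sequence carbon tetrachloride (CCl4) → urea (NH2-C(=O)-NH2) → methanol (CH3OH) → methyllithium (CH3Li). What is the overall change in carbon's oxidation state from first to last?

-8

Carbon oxidation states along the series — carbon tetrachloride: +4, urea: +4, methanol: -2, methyllithium: -4.
Net change = -4 − (+4) = -8.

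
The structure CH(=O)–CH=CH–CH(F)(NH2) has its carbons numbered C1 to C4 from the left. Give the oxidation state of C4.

C4 has one bond to C (0), one bond to F (+1), one bond to N (+1), one bond to H (-1).
Oxidation state = 0 + 1 + 1 − 1 = +1.

+1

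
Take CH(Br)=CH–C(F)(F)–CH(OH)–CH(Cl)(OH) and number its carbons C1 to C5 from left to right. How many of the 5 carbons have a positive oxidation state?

2

Tallying each carbon's bonds:
C1: 2C, 1H, 1Br → 0 − 1 + 1 = 0
C2: 3C, 1H → 0 − 1 = -1
C3: 2C, 2F → 0 + 2 = +2
C4: 2C, 1H, 1O → 0 − 1 + 1 = 0
C5: 1C, 1H, 1O, 1Cl → 0 − 1 + 1 + 1 = +1
2 carbons (C3, C5) meet the condition.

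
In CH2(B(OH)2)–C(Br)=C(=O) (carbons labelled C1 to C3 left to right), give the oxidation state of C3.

+2

C3 has a double bond to C (2×0 = 0), a double bond to O (2×+1 = +2).
Oxidation state = 0 + 2 = +2.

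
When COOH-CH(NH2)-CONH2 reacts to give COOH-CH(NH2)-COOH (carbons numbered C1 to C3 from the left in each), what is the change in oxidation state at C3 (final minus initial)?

Before: C3 has 1 bond to C, 2 bonds to O, 1 bond to N → oxidation state +3.
After: C3 has 1 bond to C, 3 bonds to O → oxidation state +3.
Δ = +3 − (+3) = 0, so no net redox change at C3.

0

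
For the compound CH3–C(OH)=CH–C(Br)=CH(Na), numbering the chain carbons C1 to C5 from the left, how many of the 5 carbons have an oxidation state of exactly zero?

Tallying each carbon's bonds:
C1: 1C, 3H → 0 − 3 = -3
C2: 3C, 1O → 0 + 1 = +1
C3: 3C, 1H → 0 − 1 = -1
C4: 3C, 1Br → 0 + 1 = +1
C5: 2C, 1H, 1Na → 0 − 1 − 1 = -2
0 carbons meet the condition.

0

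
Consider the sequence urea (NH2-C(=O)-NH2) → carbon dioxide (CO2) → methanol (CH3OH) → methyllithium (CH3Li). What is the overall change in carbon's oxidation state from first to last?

-8

Carbon oxidation states along the series — urea: +4, carbon dioxide: +4, methanol: -2, methyllithium: -4.
Net change = -4 − (+4) = -8.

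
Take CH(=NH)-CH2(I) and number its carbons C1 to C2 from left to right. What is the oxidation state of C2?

C2 has one bond to C (0), one bond to H (-1), one bond to H (-1), one bond to I (+1).
Oxidation state = 0 − 1 − 1 + 1 = -1.

-1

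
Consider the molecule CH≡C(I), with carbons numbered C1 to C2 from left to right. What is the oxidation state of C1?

C1 has a triple bond to C (3×0 = 0), one bond to H (-1).
Oxidation state = 0 − 1 = -1.

-1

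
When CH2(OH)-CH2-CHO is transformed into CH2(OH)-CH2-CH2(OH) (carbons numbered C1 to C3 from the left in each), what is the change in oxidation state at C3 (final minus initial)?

Before: C3 has 1 bond to C, 1 bond to H, 2 bonds to O → oxidation state +1.
After: C3 has 1 bond to C, 2 bonds to H, 1 bond to O → oxidation state -1.
Δ = -1 − (+1) = -2, so this is a reduction at C3.

-2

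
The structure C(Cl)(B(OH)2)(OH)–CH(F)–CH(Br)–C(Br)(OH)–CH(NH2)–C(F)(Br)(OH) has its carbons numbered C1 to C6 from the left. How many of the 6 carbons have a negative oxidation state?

0

Tallying each carbon's bonds:
C1: 1C, 1O, 1Cl, 1B → 0 + 1 + 1 − 1 = +1
C2: 2C, 1H, 1F → 0 − 1 + 1 = 0
C3: 2C, 1H, 1Br → 0 − 1 + 1 = 0
C4: 2C, 1O, 1Br → 0 + 1 + 1 = +2
C5: 2C, 1H, 1N → 0 − 1 + 1 = 0
C6: 1C, 1O, 1F, 1Br → 0 + 1 + 1 + 1 = +3
0 carbons meet the condition.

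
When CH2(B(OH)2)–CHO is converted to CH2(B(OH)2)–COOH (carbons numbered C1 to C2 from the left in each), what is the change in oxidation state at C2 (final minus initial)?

Before: C2 has 1 bond to C, 1 bond to H, 2 bonds to O → oxidation state +1.
After: C2 has 1 bond to C, 3 bonds to O → oxidation state +3.
Δ = +3 − (+1) = +2, so this is an oxidation at C2.

+2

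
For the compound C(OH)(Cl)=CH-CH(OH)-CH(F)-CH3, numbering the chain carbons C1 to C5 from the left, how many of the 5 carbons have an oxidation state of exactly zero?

2

Assign +1 per bond to O/N/halogen, −1 per bond to H or an electropositive element, and 0 per bond to carbon. Tallying each carbon:
C1: 2C, 1O, 1Cl → 0 + 1 + 1 = +2
C2: 3C, 1H → 0 − 1 = -1
C3: 2C, 1H, 1O → 0 − 1 + 1 = 0
C4: 2C, 1H, 1F → 0 − 1 + 1 = 0
C5: 1C, 3H → 0 − 3 = -3
2 carbons (C3, C4) meet the condition.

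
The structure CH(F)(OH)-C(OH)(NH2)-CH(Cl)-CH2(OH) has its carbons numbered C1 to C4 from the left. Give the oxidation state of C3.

0

Bonds to more-electronegative neighbours contribute +1 each, bonds to H or metals contribute −1 each, and C–C bonds contribute 0.
C3 has one bond to C (0), one bond to C (0), one bond to H (-1), one bond to Cl (+1).
Oxidation state = 0 + 0 − 1 + 1 = 0.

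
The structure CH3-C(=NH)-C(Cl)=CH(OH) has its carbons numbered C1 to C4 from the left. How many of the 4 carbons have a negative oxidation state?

1

Tallying each carbon's bonds:
C1: 1C, 3H → 0 − 3 = -3
C2: 2C, 2N → 0 + 2 = +2
C3: 3C, 1Cl → 0 + 1 = +1
C4: 2C, 1H, 1O → 0 − 1 + 1 = 0
1 carbon (C1) meets the condition.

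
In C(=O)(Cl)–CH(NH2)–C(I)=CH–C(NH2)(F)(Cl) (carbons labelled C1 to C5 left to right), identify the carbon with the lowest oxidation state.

Tallying each carbon's bonds:
C1: 1C, 2O, 1Cl → 0 + 2 + 1 = +3
C2: 2C, 1H, 1N → 0 − 1 + 1 = 0
C3: 3C, 1I → 0 + 1 = +1
C4: 3C, 1H → 0 − 1 = -1
C5: 1C, 1N, 1F, 1Cl → 0 + 1 + 1 + 1 = +3
The most reduced carbon is C4 at -1.

C4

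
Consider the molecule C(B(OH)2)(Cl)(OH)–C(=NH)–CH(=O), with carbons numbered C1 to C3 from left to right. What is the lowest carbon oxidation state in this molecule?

Count +1 for every bond to an atom more electronegative than carbon and −1 for every bond to one less electronegative; C–C bonds are 0. Tallying each carbon:
C1: 1C, 1O, 1Cl, 1B → 0 + 1 + 1 − 1 = +1
C2: 2C, 2N → 0 + 2 = +2
C3: 1C, 1H, 2O → 0 − 1 + 2 = +1
The lowest value is +1.

+1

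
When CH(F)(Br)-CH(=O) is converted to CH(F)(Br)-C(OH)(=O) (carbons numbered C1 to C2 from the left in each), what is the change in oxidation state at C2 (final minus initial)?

+2

Before: C2 has 1 bond to C, 1 bond to H, 2 bonds to O → oxidation state +1.
After: C2 has 1 bond to C, 3 bonds to O → oxidation state +3.
Δ = +3 − (+1) = +2, so this is an oxidation at C2.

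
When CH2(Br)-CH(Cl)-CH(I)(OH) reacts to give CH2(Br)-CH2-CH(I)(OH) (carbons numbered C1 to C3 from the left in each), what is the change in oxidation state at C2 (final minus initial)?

Before: C2 has 2 bonds to C, 1 bond to H, 1 bond to Cl → oxidation state 0.
After: C2 has 2 bonds to C, 2 bonds to H → oxidation state -2.
Δ = -2 − (0) = -2, so this is a reduction at C2.

-2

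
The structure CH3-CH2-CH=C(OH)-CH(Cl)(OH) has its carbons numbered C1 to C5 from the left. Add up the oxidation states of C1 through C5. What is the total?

Tallying each carbon's bonds:
C1: 1C, 3H → 0 − 3 = -3
C2: 2C, 2H → 0 − 2 = -2
C3: 3C, 1H → 0 − 1 = -1
C4: 3C, 1O → 0 + 1 = +1
C5: 1C, 1H, 1O, 1Cl → 0 − 1 + 1 + 1 = +1
Sum = -3 − 2 − 1 + 1 + 1 = -4.

-4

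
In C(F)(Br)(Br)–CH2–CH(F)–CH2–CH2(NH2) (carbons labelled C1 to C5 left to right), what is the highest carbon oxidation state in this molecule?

+3

Each bond to a more electronegative atom (O, N, halogen) counts +1, each bond to a less electronegative atom (H, metal, B, Si) counts −1, and each C–C bond counts 0. Tallying each carbon:
C1: 1C, 1F, 2Br → 0 + 1 + 2 = +3
C2: 2C, 2H → 0 − 2 = -2
C3: 2C, 1H, 1F → 0 − 1 + 1 = 0
C4: 2C, 2H → 0 − 2 = -2
C5: 1C, 2H, 1N → 0 − 2 + 1 = -1
The highest value is +3.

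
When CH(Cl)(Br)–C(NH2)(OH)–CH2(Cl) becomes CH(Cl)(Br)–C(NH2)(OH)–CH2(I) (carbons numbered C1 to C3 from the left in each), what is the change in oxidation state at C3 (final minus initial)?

Before: C3 has 1 bond to C, 2 bonds to H, 1 bond to Cl → oxidation state -1.
After: C3 has 1 bond to C, 2 bonds to H, 1 bond to I → oxidation state -1.
Δ = -1 − (-1) = 0, so no net redox change at C3.

0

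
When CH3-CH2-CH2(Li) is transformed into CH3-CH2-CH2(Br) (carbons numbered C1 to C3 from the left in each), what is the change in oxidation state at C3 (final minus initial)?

Before: C3 has 1 bond to C, 2 bonds to H, 1 bond to Li → oxidation state -3.
After: C3 has 1 bond to C, 2 bonds to H, 1 bond to Br → oxidation state -1.
Δ = -1 − (-3) = +2, so this is an oxidation at C3.

+2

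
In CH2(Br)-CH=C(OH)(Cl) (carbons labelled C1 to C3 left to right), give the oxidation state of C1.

-1

C1 has one bond to C (0), one bond to H (-1), one bond to Br (+1), one bond to H (-1).
Oxidation state = 0 − 1 + 1 − 1 = -1.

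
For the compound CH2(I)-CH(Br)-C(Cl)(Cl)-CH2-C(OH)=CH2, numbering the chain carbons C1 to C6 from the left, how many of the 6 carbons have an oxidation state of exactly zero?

Tallying each carbon's bonds:
C1: 1C, 2H, 1I → 0 − 2 + 1 = -1
C2: 2C, 1H, 1Br → 0 − 1 + 1 = 0
C3: 2C, 2Cl → 0 + 2 = +2
C4: 2C, 2H → 0 − 2 = -2
C5: 3C, 1O → 0 + 1 = +1
C6: 2C, 2H → 0 − 2 = -2
1 carbon (C2) meets the condition.

1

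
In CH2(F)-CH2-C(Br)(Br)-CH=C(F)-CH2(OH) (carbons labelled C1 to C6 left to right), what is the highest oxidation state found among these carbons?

Tallying each carbon's bonds:
C1: 1C, 2H, 1F → 0 − 2 + 1 = -1
C2: 2C, 2H → 0 − 2 = -2
C3: 2C, 2Br → 0 + 2 = +2
C4: 3C, 1H → 0 − 1 = -1
C5: 3C, 1F → 0 + 1 = +1
C6: 1C, 2H, 1O → 0 − 2 + 1 = -1
The highest value is +2.

+2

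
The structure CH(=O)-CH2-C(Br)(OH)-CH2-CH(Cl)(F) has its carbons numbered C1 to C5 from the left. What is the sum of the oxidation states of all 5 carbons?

Tallying each carbon's bonds:
C1: 1C, 1H, 2O → 0 − 1 + 2 = +1
C2: 2C, 2H → 0 − 2 = -2
C3: 2C, 1O, 1Br → 0 + 1 + 1 = +2
C4: 2C, 2H → 0 − 2 = -2
C5: 1C, 1H, 1F, 1Cl → 0 − 1 + 1 + 1 = +1
Sum = +1 − 2 + 2 − 2 + 1 = 0.

0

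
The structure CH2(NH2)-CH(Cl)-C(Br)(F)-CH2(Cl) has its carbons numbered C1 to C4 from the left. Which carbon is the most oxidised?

Tallying each carbon's bonds:
C1: 1C, 2H, 1N → 0 − 2 + 1 = -1
C2: 2C, 1H, 1Cl → 0 − 1 + 1 = 0
C3: 2C, 1F, 1Br → 0 + 1 + 1 = +2
C4: 1C, 2H, 1Cl → 0 − 2 + 1 = -1
The most oxidised carbon is C3 at +2.

C3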